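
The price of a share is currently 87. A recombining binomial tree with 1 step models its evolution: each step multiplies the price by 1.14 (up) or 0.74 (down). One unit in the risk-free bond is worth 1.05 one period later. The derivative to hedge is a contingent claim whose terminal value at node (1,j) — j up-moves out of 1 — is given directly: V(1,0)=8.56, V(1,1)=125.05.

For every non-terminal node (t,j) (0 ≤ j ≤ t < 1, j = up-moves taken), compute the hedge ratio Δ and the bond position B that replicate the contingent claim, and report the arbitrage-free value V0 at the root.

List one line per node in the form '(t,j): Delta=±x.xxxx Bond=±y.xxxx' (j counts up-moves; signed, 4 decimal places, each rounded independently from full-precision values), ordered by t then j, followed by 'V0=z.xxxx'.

(0,0): Delta=3.3474 Bond=-197.0919
V0=94.1331

Under the risk-neutral measure, an up-move has probability p* = (R−d)/(u−d) = 0.7750 and values discount at R = 1.05.
At expiry t=1: V(1,0)=8.5600, V(1,1)=125.0500
Node (0,0) S=87.0000: V=(p*·125.0500+(1−p*)·8.5600)/1.05=94.1331; Δ=(125.0500−8.5600)/(99.1800−64.3800)=3.3474; B=V−Δ·S=-197.0919
Root portfolio cost Δ·87+B reproduces V0=94.1331.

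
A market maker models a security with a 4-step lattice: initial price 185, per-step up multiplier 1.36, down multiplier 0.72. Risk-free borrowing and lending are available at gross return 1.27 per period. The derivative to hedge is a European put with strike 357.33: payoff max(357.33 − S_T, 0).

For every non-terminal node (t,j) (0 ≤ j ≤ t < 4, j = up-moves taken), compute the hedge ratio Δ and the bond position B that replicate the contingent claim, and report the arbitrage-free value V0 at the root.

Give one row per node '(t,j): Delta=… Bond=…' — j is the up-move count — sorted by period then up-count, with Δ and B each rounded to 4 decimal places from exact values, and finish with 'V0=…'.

No-arbitrage ⇒ martingale measure with p* = (R−d)/(u−d) = 0.8594.
Payoff layer (t=4): V(4,0)=307.6134, V(4,1)=263.4208, V(4,2)=179.9460, V(4,3)=22.2713, V(4,4)=0.0000
Node (3,0) S=69.0509: V=(p*·263.4208+(1−p*)·307.6134)/1.27=212.3113; Δ=(263.4208−307.6134)/(93.9092−49.7166)=-1.0000; B=V−Δ·S=281.3622
Node (3,1) S=130.4294: V=(p*·179.9460+(1−p*)·263.4208)/1.27=150.9328; Δ=(179.9460−263.4208)/(177.3840−93.9092)=-1.0000; B=V−Δ·S=281.3622
Node (3,2) S=246.3667: V=(p*·22.2713+(1−p*)·179.9460)/1.27=34.9955; Δ=(22.2713−179.9460)/(335.0587−177.3840)=-1.0000; B=V−Δ·S=281.3622
Node (3,3) S=465.3594: V=(p*·0.0000+(1−p*)·22.2713)/1.27=2.4661; Δ=(0.0000−22.2713)/(632.8887−335.0587)=-0.0748; B=V−Δ·S=37.2649
Node (2,0) S=95.9040: V=(p*·150.9328+(1−p*)·212.3113)/1.27=125.6410; Δ=(150.9328−212.3113)/(130.4294−69.0509)=-1.0000; B=V−Δ·S=221.5450
Node (2,1) S=181.1520: V=(p*·34.9955+(1−p*)·150.9328)/1.27=40.3930; Δ=(34.9955−150.9328)/(246.3667−130.4294)=-1.0000; B=V−Δ·S=221.5450
Node (2,2) S=342.1760: V=(p*·2.4661+(1−p*)·34.9955)/1.27=5.5437; Δ=(2.4661−34.9955)/(465.3594−246.3667)=-0.1485; B=V−Δ·S=56.3709
Node (1,0) S=133.2000: V=(p*·40.3930+(1−p*)·125.6410)/1.27=41.2449; Δ=(40.3930−125.6410)/(181.1520−95.9040)=-1.0000; B=V−Δ·S=174.4449
Node (1,1) S=251.6000: V=(p*·5.5437+(1−p*)·40.3930)/1.27=8.2239; Δ=(5.5437−40.3930)/(342.1760−181.1520)=-0.2164; B=V−Δ·S=62.6760
Node (0,0) S=185.0000: V=(p*·8.2239+(1−p*)·41.2449)/1.27=10.1319; Δ=(8.2239−41.2449)/(251.6000−133.2000)=-0.2789; B=V−Δ·S=61.7272
Root portfolio cost Δ·185+B reproduces V0=10.1319.

(0,0): Delta=-0.2789 Bond=61.7272
(1,0): Delta=-1.0000 Bond=174.4449
(1,1): Delta=-0.2164 Bond=62.6760
(2,0): Delta=-1.0000 Bond=221.5450
(2,1): Delta=-1.0000 Bond=221.5450
(2,2): Delta=-0.1485 Bond=56.3709
(3,0): Delta=-1.0000 Bond=281.3622
(3,1): Delta=-1.0000 Bond=281.3622
(3,2): Delta=-1.0000 Bond=281.3622
(3,3): Delta=-0.0748 Bond=37.2649
V0=10.1319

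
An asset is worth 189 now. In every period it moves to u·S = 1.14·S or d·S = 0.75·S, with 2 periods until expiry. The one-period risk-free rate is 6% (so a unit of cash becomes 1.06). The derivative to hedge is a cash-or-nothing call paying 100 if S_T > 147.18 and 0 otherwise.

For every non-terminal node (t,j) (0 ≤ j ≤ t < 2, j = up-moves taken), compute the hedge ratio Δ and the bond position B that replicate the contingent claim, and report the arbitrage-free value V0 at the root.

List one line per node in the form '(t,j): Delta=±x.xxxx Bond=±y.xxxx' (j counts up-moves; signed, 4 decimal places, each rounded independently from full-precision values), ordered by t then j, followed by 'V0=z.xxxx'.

The replicating-portfolio and risk-neutral prices coincide; use p* = (1.06−0.75)/(1.14−0.75) = 0.7949 for the latter.
Terminal values V(2,·): V(2,0)=0.0000, V(2,1)=100.0000, V(2,2)=100.0000
  t=1,j=0: stock 141.7500 → up 161.5950 (V=100.0000), down 106.3125 (V=0.0000). Price 74.9879; hedge Δ=1.8089, bond B=-181.4224.
  t=1,j=1: stock 215.4600 → up 245.6244 (V=100.0000), down 161.5950 (V=100.0000). Price 94.3396; hedge Δ=0.0000, bond B=94.3396.
  t=0,j=0: stock 189.0000 → up 215.4600 (V=94.3396), down 141.7500 (V=74.9879). Price 85.2548; hedge Δ=0.2625, bond B=35.6350.
Self-financing check: at every node Δ·S+B equals the discounted successor values.

(0,0): Delta=0.2625 Bond=35.6350
(1,0): Delta=1.8089 Bond=-181.4224
(1,1): Delta=0.0000 Bond=94.3396
V0=85.2548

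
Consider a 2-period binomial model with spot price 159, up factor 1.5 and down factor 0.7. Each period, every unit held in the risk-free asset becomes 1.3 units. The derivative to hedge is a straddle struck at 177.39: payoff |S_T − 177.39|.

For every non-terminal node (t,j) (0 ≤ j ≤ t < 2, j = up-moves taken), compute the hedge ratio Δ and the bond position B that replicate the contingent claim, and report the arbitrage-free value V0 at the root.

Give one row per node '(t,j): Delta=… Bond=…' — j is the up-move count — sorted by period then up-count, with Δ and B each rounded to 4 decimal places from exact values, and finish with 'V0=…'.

The replicating-portfolio and risk-neutral prices coincide; use p* = (1.3−0.7)/(1.5−0.7) = 0.7500 for the latter.
Payoff layer (t=2): V(2,0)=99.4800, V(2,1)=10.4400, V(2,2)=180.3600
Node (1,0) S=111.3000: V=(p*·10.4400+(1−p*)·99.4800)/1.3=25.1538; Δ=(10.4400−99.4800)/(166.9500−77.9100)=-1.0000; B=V−Δ·S=136.4538
Node (1,1) S=238.5000: V=(p*·180.3600+(1−p*)·10.4400)/1.3=106.0615; Δ=(180.3600−10.4400)/(357.7500−166.9500)=0.8906; B=V−Δ·S=-106.3385
Node (0,0) S=159.0000: V=(p*·106.0615+(1−p*)·25.1538)/1.3=66.0266; Δ=(106.0615−25.1538)/(238.5000−111.3000)=0.6361; B=V−Δ·S=-35.1080
Check: Δ(0,0)·S0 + B(0,0) = 66.0266 = V0.

(0,0): Delta=0.6361 Bond=-35.1080
(1,0): Delta=-1.0000 Bond=136.4538
(1,1): Delta=0.8906 Bond=-106.3385
V0=66.0266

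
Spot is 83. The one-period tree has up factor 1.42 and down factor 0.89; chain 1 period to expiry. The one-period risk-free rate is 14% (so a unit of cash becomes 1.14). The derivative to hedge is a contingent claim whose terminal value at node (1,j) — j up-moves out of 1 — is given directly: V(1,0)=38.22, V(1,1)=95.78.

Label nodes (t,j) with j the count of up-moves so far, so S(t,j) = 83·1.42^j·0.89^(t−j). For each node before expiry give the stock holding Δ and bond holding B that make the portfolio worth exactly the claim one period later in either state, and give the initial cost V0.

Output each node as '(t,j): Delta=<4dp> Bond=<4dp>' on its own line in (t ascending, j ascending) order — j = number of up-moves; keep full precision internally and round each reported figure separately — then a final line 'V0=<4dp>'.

(0,0): Delta=1.3085 Bond=-51.2608
V0=57.3429

The replicating-portfolio and risk-neutral prices coincide; use p* = (1.14−0.89)/(1.42−0.89) = 0.4717 for the latter.
Terminal values V(1,·): V(1,0)=38.2200, V(1,1)=95.7800
  t=0,j=0: stock 83.0000 → up 117.8600 (V=95.7800), down 73.8700 (V=38.2200). Price 57.3429; hedge Δ=1.3085, bond B=-51.2608.
Self-financing check: at every node Δ·S+B equals the discounted successor values.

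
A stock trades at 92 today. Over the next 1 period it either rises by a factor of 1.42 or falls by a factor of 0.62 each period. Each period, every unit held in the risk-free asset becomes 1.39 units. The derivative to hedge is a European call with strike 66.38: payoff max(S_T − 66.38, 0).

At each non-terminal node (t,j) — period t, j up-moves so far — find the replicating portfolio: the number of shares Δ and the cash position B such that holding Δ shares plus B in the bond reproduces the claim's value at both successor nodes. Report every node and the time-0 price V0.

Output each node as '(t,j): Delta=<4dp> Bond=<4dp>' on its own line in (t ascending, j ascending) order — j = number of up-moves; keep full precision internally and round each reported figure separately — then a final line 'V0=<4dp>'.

(0,0): Delta=0.8731 Bond=-35.8284
V0=44.4966

Risk-neutral probability p* = (R−d)/(u−d) = (1.39−0.62)/(1.42−0.62) = 0.9625.
At expiry t=1: V(1,0)=0.0000, V(1,1)=64.2600
Node (0,0) S=92.0000: V=(p*·64.2600+(1−p*)·0.0000)/1.39=44.4966; Δ=(64.2600−0.0000)/(130.6400−57.0400)=0.8731; B=V−Δ·S=-35.8284
The time-0 hedge costs 44.4966, which is the no-arbitrage price.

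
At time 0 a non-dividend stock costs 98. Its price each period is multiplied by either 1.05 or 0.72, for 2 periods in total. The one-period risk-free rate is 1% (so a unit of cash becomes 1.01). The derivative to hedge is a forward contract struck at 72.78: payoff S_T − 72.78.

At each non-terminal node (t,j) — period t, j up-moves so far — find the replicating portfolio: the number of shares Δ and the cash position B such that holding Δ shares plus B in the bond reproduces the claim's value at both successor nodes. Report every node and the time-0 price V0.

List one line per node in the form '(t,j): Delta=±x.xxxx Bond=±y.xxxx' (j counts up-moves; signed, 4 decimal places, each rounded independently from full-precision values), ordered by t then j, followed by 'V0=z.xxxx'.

(0,0): Delta=1.0000 Bond=-71.3459
(1,0): Delta=1.0000 Bond=-72.0594
(1,1): Delta=1.0000 Bond=-72.0594
V0=26.6541

The replicating-portfolio and risk-neutral prices coincide; use p* = (1.01−0.72)/(1.05−0.72) = 0.8788 for the latter.
Terminal payoffs: V(2,0)=-21.9768, V(2,1)=1.3080, V(2,2)=35.2650
(1,0): S=70.5600. Δ = (V_up−V_dn)/(S_up−S_dn) = (1.3080−-21.9768)/(74.0880−50.8032) = 1.0000. V = [p*·1.3080 + (1−p*)·-21.9768]/1.01 = -1.4994. B = V − Δ·S = -72.0594.
(1,1): S=102.9000. Δ = (V_up−V_dn)/(S_up−S_dn) = (35.2650−1.3080)/(108.0450−74.0880) = 1.0000. V = [p*·35.2650 + (1−p*)·1.3080]/1.01 = 30.8406. B = V − Δ·S = -72.0594.
(0,0): S=98.0000. Δ = (V_up−V_dn)/(S_up−S_dn) = (30.8406−-1.4994)/(102.9000−70.5600) = 1.0000. V = [p*·30.8406 + (1−p*)·-1.4994]/1.01 = 26.6541. B = V − Δ·S = -71.3459.
Root portfolio cost Δ·98+B reproduces V0=26.6541.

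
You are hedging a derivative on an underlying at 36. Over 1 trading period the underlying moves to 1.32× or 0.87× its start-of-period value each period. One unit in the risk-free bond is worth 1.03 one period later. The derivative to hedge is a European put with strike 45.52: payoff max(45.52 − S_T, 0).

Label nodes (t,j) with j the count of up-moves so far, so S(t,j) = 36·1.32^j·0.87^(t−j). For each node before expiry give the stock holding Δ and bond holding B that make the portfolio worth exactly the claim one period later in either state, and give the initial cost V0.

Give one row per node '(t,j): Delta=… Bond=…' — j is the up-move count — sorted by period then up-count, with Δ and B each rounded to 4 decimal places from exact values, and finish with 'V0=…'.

No-arbitrage ⇒ martingale measure with p* = (R−d)/(u−d) = 0.3556.
Payoff layer (t=1): V(1,0)=14.2000, V(1,1)=0.0000
  t=0,j=0: stock 36.0000 → up 47.5200 (V=0.0000), down 31.3200 (V=14.2000). Price 8.8846; hedge Δ=-0.8765, bond B=40.4401.
Root portfolio cost Δ·36+B reproduces V0=8.8846.

(0,0): Delta=-0.8765 Bond=40.4401
V0=8.8846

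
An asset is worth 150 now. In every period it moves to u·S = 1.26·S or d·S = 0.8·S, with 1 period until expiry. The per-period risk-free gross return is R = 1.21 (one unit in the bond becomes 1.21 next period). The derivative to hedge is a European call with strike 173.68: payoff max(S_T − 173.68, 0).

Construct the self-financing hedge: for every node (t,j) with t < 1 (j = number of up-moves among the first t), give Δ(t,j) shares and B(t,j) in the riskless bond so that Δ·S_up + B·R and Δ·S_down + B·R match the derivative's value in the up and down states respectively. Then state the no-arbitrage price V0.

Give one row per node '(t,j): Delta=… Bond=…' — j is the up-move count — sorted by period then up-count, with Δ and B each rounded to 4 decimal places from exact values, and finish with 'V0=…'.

No-arbitrage ⇒ martingale measure with p* = (R−d)/(u−d) = 0.8913.
Terminal values V(1,·): V(1,0)=0.0000, V(1,1)=15.3200
Node (0,0) S=150.0000: V=(p*·15.3200+(1−p*)·0.0000)/1.21=11.2849; Δ=(15.3200−0.0000)/(189.0000−120.0000)=0.2220; B=V−Δ·S=-22.0194
Check: Δ(0,0)·S0 + B(0,0) = 11.2849 = V0.

(0,0): Delta=0.2220 Bond=-22.0194
V0=11.2849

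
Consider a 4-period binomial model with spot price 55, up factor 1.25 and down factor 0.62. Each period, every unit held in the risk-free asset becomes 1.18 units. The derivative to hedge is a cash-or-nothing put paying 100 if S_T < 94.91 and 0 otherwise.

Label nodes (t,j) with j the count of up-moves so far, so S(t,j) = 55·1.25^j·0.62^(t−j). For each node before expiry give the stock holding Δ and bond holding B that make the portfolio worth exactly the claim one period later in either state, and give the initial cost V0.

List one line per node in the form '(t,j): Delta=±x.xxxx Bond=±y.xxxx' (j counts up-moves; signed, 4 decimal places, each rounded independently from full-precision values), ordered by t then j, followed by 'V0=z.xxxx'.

Since d<R<u, set p* = (R−d)/(u−d) = 0.8889; price each node as the discounted p*-expectation of its children.
Terminal values V(4,·): V(4,0)=100.0000, V(4,1)=100.0000, V(4,2)=100.0000, V(4,3)=100.0000, V(4,4)=0.0000
Node (3,0) S=13.1080: V=(p*·100.0000+(1−p*)·100.0000)/1.18=84.7458; Δ=(100.0000−100.0000)/(16.3850−8.1270)=0.0000; B=V−Δ·S=84.7458
Node (3,1) S=26.4275: V=(p*·100.0000+(1−p*)·100.0000)/1.18=84.7458; Δ=(100.0000−100.0000)/(33.0344−16.3850)=0.0000; B=V−Δ·S=84.7458
Node (3,2) S=53.2812: V=(p*·100.0000+(1−p*)·100.0000)/1.18=84.7458; Δ=(100.0000−100.0000)/(66.6016−33.0344)=0.0000; B=V−Δ·S=84.7458
Node (3,3) S=107.4219: V=(p*·0.0000+(1−p*)·100.0000)/1.18=9.4162; Δ=(0.0000−100.0000)/(134.2773−66.6016)=-1.4776; B=V−Δ·S=168.1464
Node (2,0) S=21.1420: V=(p*·84.7458+(1−p*)·84.7458)/1.18=71.8184; Δ=(84.7458−84.7458)/(26.4275−13.1080)=0.0000; B=V−Δ·S=71.8184
Node (2,1) S=42.6250: V=(p*·84.7458+(1−p*)·84.7458)/1.18=71.8184; Δ=(84.7458−84.7458)/(53.2812−26.4275)=0.0000; B=V−Δ·S=71.8184
Node (2,2) S=85.9375: V=(p*·9.4162+(1−p*)·84.7458)/1.18=15.0730; Δ=(9.4162−84.7458)/(107.4219−53.2812)=-1.3914; B=V−Δ·S=134.6437
Node (1,0) S=34.1000: V=(p*·71.8184+(1−p*)·71.8184)/1.18=60.8631; Δ=(71.8184−71.8184)/(42.6250−21.1420)=0.0000; B=V−Δ·S=60.8631
Node (1,1) S=68.7500: V=(p*·15.0730+(1−p*)·71.8184)/1.18=18.1170; Δ=(15.0730−71.8184)/(85.9375−42.6250)=-1.3101; B=V−Δ·S=108.1891
Node (0,0) S=55.0000: V=(p*·18.1170+(1−p*)·60.8631)/1.18=19.3784; Δ=(18.1170−60.8631)/(68.7500−34.1000)=-1.2337; B=V−Δ·S=87.2294
Self-financing check: at every node Δ·S+B equals the discounted successor values.

(0,0): Delta=-1.2337 Bond=87.2294
(1,0): Delta=0.0000 Bond=60.8631
(1,1): Delta=-1.3101 Bond=108.1891
(2,0): Delta=0.0000 Bond=71.8184
(2,1): Delta=0.0000 Bond=71.8184
(2,2): Delta=-1.3914 Bond=134.6437
(3,0): Delta=0.0000 Bond=84.7458
(3,1): Delta=0.0000 Bond=84.7458
(3,2): Delta=0.0000 Bond=84.7458
(3,3): Delta=-1.4776 Bond=168.1464
V0=19.3784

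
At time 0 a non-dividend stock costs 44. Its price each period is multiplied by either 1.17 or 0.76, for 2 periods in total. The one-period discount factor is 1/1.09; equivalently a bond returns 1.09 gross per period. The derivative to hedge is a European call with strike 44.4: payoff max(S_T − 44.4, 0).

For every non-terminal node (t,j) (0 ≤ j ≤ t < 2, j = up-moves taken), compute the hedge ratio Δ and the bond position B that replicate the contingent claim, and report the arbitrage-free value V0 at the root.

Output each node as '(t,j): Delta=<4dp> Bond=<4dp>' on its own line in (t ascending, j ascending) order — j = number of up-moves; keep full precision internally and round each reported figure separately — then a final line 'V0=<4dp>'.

(0,0): Delta=0.6480 Bond=-19.8807
(1,0): Delta=0.0000 Bond=0.0000
(1,1): Delta=0.7501 Bond=-26.9233
V0=8.6324

Since d<R<u, set p* = (R−d)/(u−d) = 0.8049; price each node as the discounted p*-expectation of its children.
At expiry t=2: V(2,0)=0.0000, V(2,1)=0.0000, V(2,2)=15.8316
  t=1,j=0: stock 33.4400 → up 39.1248 (V=0.0000), down 25.4144 (V=0.0000). Price 0.0000; hedge Δ=0.0000, bond B=0.0000.
  t=1,j=1: stock 51.4800 → up 60.2316 (V=15.8316), down 39.1248 (V=0.0000). Price 11.6904; hedge Δ=0.7501, bond B=-26.9233.
  t=0,j=0: stock 44.0000 → up 51.4800 (V=11.6904), down 33.4400 (V=0.0000). Price 8.6324; hedge Δ=0.6480, bond B=-19.8807.
Root portfolio cost Δ·44+B reproduces V0=8.6324.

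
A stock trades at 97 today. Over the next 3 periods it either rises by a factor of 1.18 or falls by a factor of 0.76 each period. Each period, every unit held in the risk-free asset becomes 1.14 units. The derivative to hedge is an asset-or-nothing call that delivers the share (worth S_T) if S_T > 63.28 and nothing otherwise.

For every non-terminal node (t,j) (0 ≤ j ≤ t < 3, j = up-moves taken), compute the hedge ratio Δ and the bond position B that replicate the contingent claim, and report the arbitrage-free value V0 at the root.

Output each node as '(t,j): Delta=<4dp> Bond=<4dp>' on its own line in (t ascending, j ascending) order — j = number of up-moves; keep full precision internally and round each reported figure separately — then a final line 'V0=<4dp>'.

Since d<R<u, set p* = (R−d)/(u−d) = 0.9048; price each node as the discounted p*-expectation of its children.
Terminal values V(3,·): V(3,0)=0.0000, V(3,1)=66.1121, V(3,2)=102.6477, V(3,3)=159.3741
(2,0): S=56.0272. Δ = (V_up−V_dn)/(S_up−S_dn) = (66.1121−0.0000)/(66.1121−42.5807) = 2.8095. V = [p*·66.1121 + (1−p*)·0.0000]/1.14 = 52.4699. B = V − Δ·S = -104.9398.
(2,1): S=86.9896. Δ = (V_up−V_dn)/(S_up−S_dn) = (102.6477−66.1121)/(102.6477−66.1121) = 1.0000. V = [p*·102.6477 + (1−p*)·66.1121]/1.14 = 86.9896. B = V − Δ·S = 0.0000.
(2,2): S=135.0628. Δ = (V_up−V_dn)/(S_up−S_dn) = (159.3741−102.6477)/(159.3741−102.6477) = 1.0000. V = [p*·159.3741 + (1−p*)·102.6477]/1.14 = 135.0628. B = V − Δ·S = 0.0000.
(1,0): S=73.7200. Δ = (V_up−V_dn)/(S_up−S_dn) = (86.9896−52.4699)/(86.9896−56.0272) = 1.1149. V = [p*·86.9896 + (1−p*)·52.4699]/1.14 = 73.4228. B = V − Δ·S = -8.7669.
(1,1): S=114.4600. Δ = (V_up−V_dn)/(S_up−S_dn) = (135.0628−86.9896)/(135.0628−86.9896) = 1.0000. V = [p*·135.0628 + (1−p*)·86.9896]/1.14 = 114.4600. B = V − Δ·S = 0.0000.
(0,0): S=97.0000. Δ = (V_up−V_dn)/(S_up−S_dn) = (114.4600−73.4228)/(114.4600−73.7200) = 1.0073. V = [p*·114.4600 + (1−p*)·73.4228]/1.14 = 96.9752. B = V − Δ·S = -0.7324.
Self-financing check: at every node Δ·S+B equals the discounted successor values.

(0,0): Delta=1.0073 Bond=-0.7324
(1,0): Delta=1.1149 Bond=-8.7669
(1,1): Delta=1.0000 Bond=0.0000
(2,0): Delta=2.8095 Bond=-104.9398
(2,1): Delta=1.0000 Bond=0.0000
(2,2): Delta=1.0000 Bond=0.0000
V0=96.9752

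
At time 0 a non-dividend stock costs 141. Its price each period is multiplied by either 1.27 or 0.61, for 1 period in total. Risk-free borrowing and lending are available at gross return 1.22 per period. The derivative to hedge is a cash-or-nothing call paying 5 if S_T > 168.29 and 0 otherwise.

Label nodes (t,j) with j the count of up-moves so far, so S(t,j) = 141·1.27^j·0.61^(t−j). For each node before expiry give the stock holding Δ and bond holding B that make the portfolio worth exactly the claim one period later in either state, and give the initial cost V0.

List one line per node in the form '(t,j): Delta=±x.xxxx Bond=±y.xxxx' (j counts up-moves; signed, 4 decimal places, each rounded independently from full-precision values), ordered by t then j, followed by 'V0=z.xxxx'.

No-arbitrage ⇒ martingale measure with p* = (R−d)/(u−d) = 0.9242.
Terminal values V(1,·): V(1,0)=0.0000, V(1,1)=5.0000
Node (0,0) S=141.0000: V=(p*·5.0000+(1−p*)·0.0000)/1.22=3.7879; Δ=(5.0000−0.0000)/(179.0700−86.0100)=0.0537; B=V−Δ·S=-3.7879
Self-financing check: at every node Δ·S+B equals the discounted successor values.

(0,0): Delta=0.0537 Bond=-3.7879
V0=3.7879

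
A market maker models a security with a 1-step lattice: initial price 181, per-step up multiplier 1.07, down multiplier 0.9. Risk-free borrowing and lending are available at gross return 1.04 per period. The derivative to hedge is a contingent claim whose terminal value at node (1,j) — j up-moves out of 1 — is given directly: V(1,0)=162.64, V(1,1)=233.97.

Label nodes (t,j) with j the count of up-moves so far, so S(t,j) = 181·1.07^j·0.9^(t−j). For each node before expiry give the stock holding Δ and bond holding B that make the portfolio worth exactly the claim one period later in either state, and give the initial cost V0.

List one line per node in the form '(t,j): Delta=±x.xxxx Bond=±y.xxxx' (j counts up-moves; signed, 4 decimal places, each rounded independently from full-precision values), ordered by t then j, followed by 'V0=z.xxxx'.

(0,0): Delta=2.3182 Bond=-206.7206
V0=212.8676

No-arbitrage ⇒ martingale measure with p* = (R−d)/(u−d) = 0.8235.
At expiry t=1: V(1,0)=162.6400, V(1,1)=233.9700
Node (0,0) S=181.0000: V=(p*·233.9700+(1−p*)·162.6400)/1.04=212.8676; Δ=(233.9700−162.6400)/(193.6700−162.9000)=2.3182; B=V−Δ·S=-206.7206
Check: Δ(0,0)·S0 + B(0,0) = 212.8676 = V0.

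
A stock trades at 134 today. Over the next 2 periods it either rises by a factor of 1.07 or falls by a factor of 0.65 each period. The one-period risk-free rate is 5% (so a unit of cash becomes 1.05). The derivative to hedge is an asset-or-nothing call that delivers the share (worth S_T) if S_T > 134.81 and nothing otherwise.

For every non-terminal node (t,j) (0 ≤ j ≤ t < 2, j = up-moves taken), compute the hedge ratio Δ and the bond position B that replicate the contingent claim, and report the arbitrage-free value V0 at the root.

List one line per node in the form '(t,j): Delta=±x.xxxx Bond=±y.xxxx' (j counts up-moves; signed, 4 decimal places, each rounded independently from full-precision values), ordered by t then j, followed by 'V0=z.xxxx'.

(0,0): Delta=2.4725 Bond=-205.1014
(1,0): Delta=0.0000 Bond=0.0000
(1,1): Delta=2.5476 Bond=-226.1242
V0=126.2162

Under the risk-neutral measure, an up-move has probability p* = (R−d)/(u−d) = 0.9524 and values discount at R = 1.05.
Terminal payoffs: V(2,0)=0.0000, V(2,1)=0.0000, V(2,2)=153.4166
  t=1,j=0: stock 87.1000 → up 93.1970 (V=0.0000), down 56.6150 (V=0.0000). Price 0.0000; hedge Δ=0.0000, bond B=0.0000.
  t=1,j=1: stock 143.3800 → up 153.4166 (V=153.4166), down 93.1970 (V=0.0000). Price 139.1534; hedge Δ=2.5476, bond B=-226.1242.
  t=0,j=0: stock 134.0000 → up 143.3800 (V=139.1534), down 87.1000 (V=0.0000). Price 126.2162; hedge Δ=2.4725, bond B=-205.1014.
Check: Δ(0,0)·S0 + B(0,0) = 126.2162 = V0.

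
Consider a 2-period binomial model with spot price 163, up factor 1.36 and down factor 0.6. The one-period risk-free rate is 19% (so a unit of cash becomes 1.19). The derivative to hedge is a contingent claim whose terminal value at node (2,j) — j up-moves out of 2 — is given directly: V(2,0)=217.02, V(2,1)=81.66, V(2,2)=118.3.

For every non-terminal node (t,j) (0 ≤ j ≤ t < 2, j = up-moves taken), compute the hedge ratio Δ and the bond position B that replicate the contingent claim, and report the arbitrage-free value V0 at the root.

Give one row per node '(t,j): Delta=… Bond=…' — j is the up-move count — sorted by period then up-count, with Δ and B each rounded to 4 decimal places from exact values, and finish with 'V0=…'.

No-arbitrage ⇒ martingale measure with p* = (R−d)/(u−d) = 0.7763.
Payoff layer (t=2): V(2,0)=217.0200, V(2,1)=81.6600, V(2,2)=118.3000
Node (1,0) S=97.8000: V=(p*·81.6600+(1−p*)·217.0200)/1.19=94.0655; Δ=(81.6600−217.0200)/(133.0080−58.6800)=-1.8211; B=V−Δ·S=272.1707
Node (1,1) S=221.6800: V=(p*·118.3000+(1−p*)·81.6600)/1.19=92.5245; Δ=(118.3000−81.6600)/(301.4848−133.0080)=0.2175; B=V−Δ·S=44.3140
Node (0,0) S=163.0000: V=(p*·92.5245+(1−p*)·94.0655)/1.19=78.0414; Δ=(92.5245−94.0655)/(221.6800−97.8000)=-0.0124; B=V−Δ·S=80.0689
Self-financing check: at every node Δ·S+B equals the discounted successor values.

(0,0): Delta=-0.0124 Bond=80.0689
(1,0): Delta=-1.8211 Bond=272.1707
(1,1): Delta=0.2175 Bond=44.3140
V0=78.0414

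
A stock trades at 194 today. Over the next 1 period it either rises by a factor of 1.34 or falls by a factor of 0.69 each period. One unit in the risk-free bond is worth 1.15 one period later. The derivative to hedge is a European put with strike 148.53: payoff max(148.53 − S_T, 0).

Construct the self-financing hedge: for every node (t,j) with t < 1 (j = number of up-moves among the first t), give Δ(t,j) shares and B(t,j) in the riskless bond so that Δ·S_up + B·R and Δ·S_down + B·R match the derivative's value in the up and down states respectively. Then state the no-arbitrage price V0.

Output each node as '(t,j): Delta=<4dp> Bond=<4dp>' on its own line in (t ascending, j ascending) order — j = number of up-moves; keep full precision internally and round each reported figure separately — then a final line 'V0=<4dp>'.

Under the risk-neutral measure, an up-move has probability p* = (R−d)/(u−d) = 0.7077 and values discount at R = 1.15.
Payoff layer (t=1): V(1,0)=14.6700, V(1,1)=0.0000
(0,0): S=194.0000. Δ = (V_up−V_dn)/(S_up−S_dn) = (0.0000−14.6700)/(259.9600−133.8600) = -0.1163. V = [p*·0.0000 + (1−p*)·14.6700]/1.15 = 3.7288. B = V − Δ·S = 26.2981.
The time-0 hedge costs 3.7288, which is the no-arbitrage price.

(0,0): Delta=-0.1163 Bond=26.2981
V0=3.7288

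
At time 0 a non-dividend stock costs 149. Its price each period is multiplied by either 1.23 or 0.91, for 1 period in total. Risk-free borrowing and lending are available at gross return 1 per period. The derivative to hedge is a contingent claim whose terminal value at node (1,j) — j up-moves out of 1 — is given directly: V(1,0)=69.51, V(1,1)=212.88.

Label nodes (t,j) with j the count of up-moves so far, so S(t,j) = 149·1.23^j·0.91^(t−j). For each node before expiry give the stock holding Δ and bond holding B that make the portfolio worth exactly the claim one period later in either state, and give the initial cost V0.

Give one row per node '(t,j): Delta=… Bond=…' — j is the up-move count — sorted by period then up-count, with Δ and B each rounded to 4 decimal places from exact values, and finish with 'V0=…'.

Since d<R<u, set p* = (R−d)/(u−d) = 0.2812; price each node as the discounted p*-expectation of its children.
At expiry t=1: V(1,0)=69.5100, V(1,1)=212.8800
(0,0): S=149.0000. Δ = (V_up−V_dn)/(S_up−S_dn) = (212.8800−69.5100)/(183.2700−135.5900) = 3.0069. V = [p*·212.8800 + (1−p*)·69.5100]/1 = 109.8328. B = V − Δ·S = -338.1984.
The time-0 hedge costs 109.8328, which is the no-arbitrage price.

(0,0): Delta=3.0069 Bond=-338.1984
V0=109.8328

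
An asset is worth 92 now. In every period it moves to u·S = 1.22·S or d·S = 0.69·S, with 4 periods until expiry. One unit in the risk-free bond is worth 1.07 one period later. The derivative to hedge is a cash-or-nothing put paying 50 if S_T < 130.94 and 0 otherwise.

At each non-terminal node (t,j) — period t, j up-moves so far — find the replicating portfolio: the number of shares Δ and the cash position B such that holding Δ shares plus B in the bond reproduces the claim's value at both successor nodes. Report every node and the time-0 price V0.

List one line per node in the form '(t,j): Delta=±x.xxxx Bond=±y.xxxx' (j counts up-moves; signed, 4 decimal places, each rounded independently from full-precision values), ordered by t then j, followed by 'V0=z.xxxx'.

No-arbitrage ⇒ martingale measure with p* = (R−d)/(u−d) = 0.7170.
At expiry t=4: V(4,0)=50.0000, V(4,1)=50.0000, V(4,2)=50.0000, V(4,3)=50.0000, V(4,4)=0.0000
  t=3,j=0: stock 30.2228 → up 36.8719 (V=50.0000), down 20.8538 (V=50.0000). Price 46.7290; hedge Δ=0.0000, bond B=46.7290.
  t=3,j=1: stock 53.4375 → up 65.1937 (V=50.0000), down 36.8719 (V=50.0000). Price 46.7290; hedge Δ=0.0000, bond B=46.7290.
  t=3,j=2: stock 94.4836 → up 115.2700 (V=50.0000), down 65.1937 (V=50.0000). Price 46.7290; hedge Δ=0.0000, bond B=46.7290.
  t=3,j=3: stock 167.0580 → up 203.8108 (V=0.0000), down 115.2700 (V=50.0000). Price 13.2252; hedge Δ=-0.5647, bond B=107.5648.
  t=2,j=0: stock 43.8012 → up 53.4375 (V=46.7290), down 30.2228 (V=46.7290). Price 43.6719; hedge Δ=0.0000, bond B=43.6719.
  t=2,j=1: stock 77.4456 → up 94.4836 (V=46.7290), down 53.4375 (V=46.7290). Price 43.6719; hedge Δ=0.0000, bond B=43.6719.
  t=2,j=2: stock 136.9328 → up 167.0580 (V=13.2252), down 94.4836 (V=46.7290). Price 21.2219; hedge Δ=-0.4616, bond B=84.4366.
  t=1,j=0: stock 63.4800 → up 77.4456 (V=43.6719), down 43.8012 (V=43.6719). Price 40.8149; hedge Δ=0.0000, bond B=40.8149.
  t=1,j=1: stock 112.2400 → up 136.9328 (V=21.2219), down 77.4456 (V=43.6719). Price 25.7716; hedge Δ=-0.3774, bond B=68.1303.
  t=0,j=0: stock 92.0000 → up 112.2400 (V=25.7716), down 63.4800 (V=40.8149). Price 28.0646; hedge Δ=-0.3085, bond B=56.4481.
Check: Δ(0,0)·S0 + B(0,0) = 28.0646 = V0.

(0,0): Delta=-0.3085 Bond=56.4481
(1,0): Delta=0.0000 Bond=40.8149
(1,1): Delta=-0.3774 Bond=68.1303
(2,0): Delta=0.0000 Bond=43.6719
(2,1): Delta=0.0000 Bond=43.6719
(2,2): Delta=-0.4616 Bond=84.4366
(3,0): Delta=0.0000 Bond=46.7290
(3,1): Delta=0.0000 Bond=46.7290
(3,2): Delta=0.0000 Bond=46.7290
(3,3): Delta=-0.5647 Bond=107.5648
V0=28.0646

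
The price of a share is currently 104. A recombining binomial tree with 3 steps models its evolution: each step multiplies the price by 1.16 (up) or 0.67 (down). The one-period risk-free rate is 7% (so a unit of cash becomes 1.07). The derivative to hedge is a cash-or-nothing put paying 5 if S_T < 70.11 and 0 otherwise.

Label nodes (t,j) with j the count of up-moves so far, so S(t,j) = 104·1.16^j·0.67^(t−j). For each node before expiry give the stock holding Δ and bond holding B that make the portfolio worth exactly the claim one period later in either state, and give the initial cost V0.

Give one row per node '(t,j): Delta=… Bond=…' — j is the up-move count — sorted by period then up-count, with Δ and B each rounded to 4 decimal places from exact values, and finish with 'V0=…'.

(0,0): Delta=-0.0257 Bond=3.0352
(1,0): Delta=-0.1117 Bond=9.2419
(1,1): Delta=-0.0145 Bond=1.8989
(2,0): Delta=0.0000 Bond=4.6729
(2,1): Delta=-0.1262 Bond=11.0624
(2,2): Delta=0.0000 Bond=0.0000
V0=0.3625

Under the risk-neutral measure, an up-move has probability p* = (R−d)/(u−d) = 0.8163 and values discount at R = 1.07.
Terminal payoffs: V(3,0)=5.0000, V(3,1)=5.0000, V(3,2)=0.0000, V(3,3)=0.0000
Node (2,0) S=46.6856: V=(p*·5.0000+(1−p*)·5.0000)/1.07=4.6729; Δ=(5.0000−5.0000)/(54.1553−31.2794)=0.0000; B=V−Δ·S=4.6729
Node (2,1) S=80.8288: V=(p*·0.0000+(1−p*)·5.0000)/1.07=0.8583; Δ=(0.0000−5.0000)/(93.7614−54.1553)=-0.1262; B=V−Δ·S=11.0624
Node (2,2) S=139.9424: V=(p*·0.0000+(1−p*)·0.0000)/1.07=0.0000; Δ=(0.0000−0.0000)/(162.3332−93.7614)=0.0000; B=V−Δ·S=0.0000
Node (1,0) S=69.6800: V=(p*·0.8583+(1−p*)·4.6729)/1.07=1.4569; Δ=(0.8583−4.6729)/(80.8288−46.6856)=-0.1117; B=V−Δ·S=9.2419
Node (1,1) S=120.6400: V=(p*·0.0000+(1−p*)·0.8583)/1.07=0.1473; Δ=(0.0000−0.8583)/(139.9424−80.8288)=-0.0145; B=V−Δ·S=1.8989
Node (0,0) S=104.0000: V=(p*·0.1473+(1−p*)·1.4569)/1.07=0.3625; Δ=(0.1473−1.4569)/(120.6400−69.6800)=-0.0257; B=V−Δ·S=3.0352
The time-0 hedge costs 0.3625, which is the no-arbitrage price.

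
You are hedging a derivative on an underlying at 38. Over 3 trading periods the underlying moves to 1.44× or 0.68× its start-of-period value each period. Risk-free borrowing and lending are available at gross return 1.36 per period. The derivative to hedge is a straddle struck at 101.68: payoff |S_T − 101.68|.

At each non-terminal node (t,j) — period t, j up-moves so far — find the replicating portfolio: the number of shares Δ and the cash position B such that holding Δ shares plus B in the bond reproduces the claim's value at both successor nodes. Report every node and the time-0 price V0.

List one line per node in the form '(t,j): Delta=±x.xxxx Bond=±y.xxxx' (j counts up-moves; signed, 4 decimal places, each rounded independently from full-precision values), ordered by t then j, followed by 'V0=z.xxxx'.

(0,0): Delta=-0.6467 Bond=33.7091
(1,0): Delta=-1.0000 Bond=54.9740
(1,1): Delta=-0.6271 Bond=44.7703
(2,0): Delta=-1.0000 Bond=74.7647
(2,1): Delta=-1.0000 Bond=74.7647
(2,2): Delta=-0.6063 Bond=59.2550
V0=9.1351

No-arbitrage ⇒ martingale measure with p* = (R−d)/(u−d) = 0.8947.
At expiry t=3: V(3,0)=89.7316, V(3,1)=76.3775, V(3,2)=48.0982, V(3,3)=11.7874
(2,0): S=17.5712. Δ = (V_up−V_dn)/(S_up−S_dn) = (76.3775−89.7316)/(25.3025−11.9484) = -1.0000. V = [p*·76.3775 + (1−p*)·89.7316]/1.36 = 57.1935. B = V − Δ·S = 74.7647.
(2,1): S=37.2096. Δ = (V_up−V_dn)/(S_up−S_dn) = (48.0982−76.3775)/(53.5818−25.3025) = -1.0000. V = [p*·48.0982 + (1−p*)·76.3775]/1.36 = 37.5551. B = V − Δ·S = 74.7647.
(2,2): S=78.7968. Δ = (V_up−V_dn)/(S_up−S_dn) = (11.7874−48.0982)/(113.4674−53.5818) = -0.6063. V = [p*·11.7874 + (1−p*)·48.0982]/1.36 = 11.4776. B = V − Δ·S = 59.2550.
(1,0): S=25.8400. Δ = (V_up−V_dn)/(S_up−S_dn) = (37.5551−57.1935)/(37.2096−17.5712) = -1.0000. V = [p*·37.5551 + (1−p*)·57.1935]/1.36 = 29.1340. B = V − Δ·S = 54.9740.
(1,1): S=54.7200. Δ = (V_up−V_dn)/(S_up−S_dn) = (11.4776−37.5551)/(78.7968−37.2096) = -0.6271. V = [p*·11.4776 + (1−p*)·37.5551]/1.36 = 10.4578. B = V − Δ·S = 44.7703.
(0,0): S=38.0000. Δ = (V_up−V_dn)/(S_up−S_dn) = (10.4578−29.1340)/(54.7200−25.8400) = -0.6467. V = [p*·10.4578 + (1−p*)·29.1340]/1.36 = 9.1351. B = V − Δ·S = 33.7091.
The time-0 hedge costs 9.1351, which is the no-arbitrage price.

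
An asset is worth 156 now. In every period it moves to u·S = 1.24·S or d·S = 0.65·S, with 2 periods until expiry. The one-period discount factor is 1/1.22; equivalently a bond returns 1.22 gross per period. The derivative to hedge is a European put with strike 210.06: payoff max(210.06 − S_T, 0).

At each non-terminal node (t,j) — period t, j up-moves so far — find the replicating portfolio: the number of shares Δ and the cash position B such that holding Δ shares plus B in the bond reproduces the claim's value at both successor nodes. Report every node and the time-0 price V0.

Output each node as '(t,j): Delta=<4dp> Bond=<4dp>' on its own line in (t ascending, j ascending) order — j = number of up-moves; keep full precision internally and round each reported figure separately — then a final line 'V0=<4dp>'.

Since d<R<u, set p* = (R−d)/(u−d) = 0.9661; price each node as the discounted p*-expectation of its children.
Payoff layer (t=2): V(2,0)=144.1500, V(2,1)=84.3240, V(2,2)=0.0000
(1,0): S=101.4000. Δ = (V_up−V_dn)/(S_up−S_dn) = (84.3240−144.1500)/(125.7360−65.9100) = -1.0000. V = [p*·84.3240 + (1−p*)·144.1500]/1.22 = 70.7803. B = V − Δ·S = 172.1803.
(1,1): S=193.4400. Δ = (V_up−V_dn)/(S_up−S_dn) = (0.0000−84.3240)/(239.8656−125.7360) = -0.7388. V = [p*·0.0000 + (1−p*)·84.3240]/1.22 = 2.3430. B = V − Δ·S = 145.2650.
(0,0): S=156.0000. Δ = (V_up−V_dn)/(S_up−S_dn) = (2.3430−70.7803)/(193.4400−101.4000) = -0.7436. V = [p*·2.3430 + (1−p*)·70.7803]/1.22 = 3.8220. B = V − Δ·S = 119.8175.
Root portfolio cost Δ·156+B reproduces V0=3.8220.

(0,0): Delta=-0.7436 Bond=119.8175
(1,0): Delta=-1.0000 Bond=172.1803
(1,1): Delta=-0.7388 Bond=145.2650
V0=3.8220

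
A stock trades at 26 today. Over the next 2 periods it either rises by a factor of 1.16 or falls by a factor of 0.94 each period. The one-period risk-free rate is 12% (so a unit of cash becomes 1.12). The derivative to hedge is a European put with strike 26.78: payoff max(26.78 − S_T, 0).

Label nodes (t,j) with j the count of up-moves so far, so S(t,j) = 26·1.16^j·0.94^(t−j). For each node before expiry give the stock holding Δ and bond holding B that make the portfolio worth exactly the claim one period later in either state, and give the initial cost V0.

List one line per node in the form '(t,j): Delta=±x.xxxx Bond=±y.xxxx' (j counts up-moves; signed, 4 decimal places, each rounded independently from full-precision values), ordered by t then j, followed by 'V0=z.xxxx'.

(0,0): Delta=-0.1080 Bond=2.9090
(1,0): Delta=-0.7079 Bond=17.9197
(1,1): Delta=0.0000 Bond=0.0000
V0=0.1003

Under the risk-neutral measure, an up-move has probability p* = (R−d)/(u−d) = 0.8182 and values discount at R = 1.12.
Terminal payoffs: V(2,0)=3.8064, V(2,1)=0.0000, V(2,2)=0.0000
(1,0): S=24.4400. Δ = (V_up−V_dn)/(S_up−S_dn) = (0.0000−3.8064)/(28.3504−22.9736) = -0.7079. V = [p*·0.0000 + (1−p*)·3.8064]/1.12 = 0.6179. B = V − Δ·S = 17.9197.
(1,1): S=30.1600. Δ = (V_up−V_dn)/(S_up−S_dn) = (0.0000−0.0000)/(34.9856−28.3504) = 0.0000. V = [p*·0.0000 + (1−p*)·0.0000]/1.12 = 0.0000. B = V − Δ·S = 0.0000.
(0,0): S=26.0000. Δ = (V_up−V_dn)/(S_up−S_dn) = (0.0000−0.6179)/(30.1600−24.4400) = -0.1080. V = [p*·0.0000 + (1−p*)·0.6179]/1.12 = 0.1003. B = V − Δ·S = 2.9090.
The time-0 hedge costs 0.1003, which is the no-arbitrage price.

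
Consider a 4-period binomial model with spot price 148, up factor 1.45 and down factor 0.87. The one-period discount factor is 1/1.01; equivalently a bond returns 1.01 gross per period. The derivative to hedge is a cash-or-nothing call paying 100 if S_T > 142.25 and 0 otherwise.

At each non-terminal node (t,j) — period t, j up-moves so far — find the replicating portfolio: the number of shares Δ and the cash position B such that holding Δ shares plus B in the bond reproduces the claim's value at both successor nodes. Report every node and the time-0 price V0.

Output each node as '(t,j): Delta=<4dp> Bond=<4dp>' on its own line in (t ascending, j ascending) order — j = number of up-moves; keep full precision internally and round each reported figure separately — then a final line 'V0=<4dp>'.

No-arbitrage ⇒ martingale measure with p* = (R−d)/(u−d) = 0.2414.
Terminal payoffs: V(4,0)=0.0000, V(4,1)=0.0000, V(4,2)=100.0000, V(4,3)=100.0000, V(4,4)=100.0000
(3,0): S=97.4584. Δ = (V_up−V_dn)/(S_up−S_dn) = (0.0000−0.0000)/(141.3147−84.7888) = 0.0000. V = [p*·0.0000 + (1−p*)·0.0000]/1.01 = 0.0000. B = V − Δ·S = 0.0000.
(3,1): S=162.4307. Δ = (V_up−V_dn)/(S_up−S_dn) = (100.0000−0.0000)/(235.5246−141.3147) = 1.0615. V = [p*·100.0000 + (1−p*)·0.0000]/1.01 = 23.8989. B = V − Δ·S = -148.5149.
(3,2): S=270.7179. Δ = (V_up−V_dn)/(S_up−S_dn) = (100.0000−100.0000)/(392.5410−235.5246) = 0.0000. V = [p*·100.0000 + (1−p*)·100.0000]/1.01 = 99.0099. B = V − Δ·S = 99.0099.
(3,3): S=451.1965. Δ = (V_up−V_dn)/(S_up−S_dn) = (100.0000−100.0000)/(654.2349−392.5410) = 0.0000. V = [p*·100.0000 + (1−p*)·100.0000]/1.01 = 99.0099. B = V − Δ·S = 99.0099.
(2,0): S=112.0212. Δ = (V_up−V_dn)/(S_up−S_dn) = (23.8989−0.0000)/(162.4307−97.4584) = 0.3678. V = [p*·23.8989 + (1−p*)·0.0000]/1.01 = 5.7116. B = V − Δ·S = -35.4935.
(2,1): S=186.7020. Δ = (V_up−V_dn)/(S_up−S_dn) = (99.0099−23.8989)/(270.7179−162.4307) = 0.6936. V = [p*·99.0099 + (1−p*)·23.8989]/1.01 = 41.6130. B = V − Δ·S = -87.8886.
(2,2): S=311.1700. Δ = (V_up−V_dn)/(S_up−S_dn) = (99.0099−99.0099)/(451.1965−270.7179) = 0.0000. V = [p*·99.0099 + (1−p*)·99.0099]/1.01 = 98.0296. B = V − Δ·S = 98.0296.
(1,0): S=128.7600. Δ = (V_up−V_dn)/(S_up−S_dn) = (41.6130−5.7116)/(186.7020−112.0212) = 0.4807. V = [p*·41.6130 + (1−p*)·5.7116]/1.01 = 14.2351. B = V − Δ·S = -47.6639.
(1,1): S=214.6000. Δ = (V_up−V_dn)/(S_up−S_dn) = (98.0296−41.6130)/(311.1700−186.7020) = 0.4533. V = [p*·98.0296 + (1−p*)·41.6130]/1.01 = 54.6840. B = V − Δ·S = -42.5859.
(0,0): S=148.0000. Δ = (V_up−V_dn)/(S_up−S_dn) = (54.6840−14.2351)/(214.6000−128.7600) = 0.4712. V = [p*·54.6840 + (1−p*)·14.2351]/1.01 = 23.7610. B = V − Δ·S = -45.9784.
The time-0 hedge costs 23.7610, which is the no-arbitrage price.

(0,0): Delta=0.4712 Bond=-45.9784
(1,0): Delta=0.4807 Bond=-47.6639
(1,1): Delta=0.4533 Bond=-42.5859
(2,0): Delta=0.3678 Bond=-35.4935
(2,1): Delta=0.6936 Bond=-87.8886
(2,2): Delta=0.0000 Bond=98.0296
(3,0): Delta=0.0000 Bond=0.0000
(3,1): Delta=1.0615 Bond=-148.5149
(3,2): Delta=0.0000 Bond=99.0099
(3,3): Delta=0.0000 Bond=99.0099
V0=23.7610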